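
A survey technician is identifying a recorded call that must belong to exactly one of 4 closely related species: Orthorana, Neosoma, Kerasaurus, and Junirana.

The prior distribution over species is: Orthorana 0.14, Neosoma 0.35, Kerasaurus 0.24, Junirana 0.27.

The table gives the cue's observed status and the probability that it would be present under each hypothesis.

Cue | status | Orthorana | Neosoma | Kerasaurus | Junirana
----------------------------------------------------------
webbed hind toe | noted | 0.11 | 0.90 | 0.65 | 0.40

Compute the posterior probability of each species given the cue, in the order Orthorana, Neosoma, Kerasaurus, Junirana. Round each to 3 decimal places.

By Bayes' rule, the unnormalized weight for each hypothesis is prior × likelihood:
  Orthorana: 0.14 × 0.11 = 0.0154
  Neosoma: 0.35 × 0.90 = 0.315
  Kerasaurus: 0.24 × 0.65 = 0.156
  Junirana: 0.27 × 0.40 = 0.108
The unnormalized weights sum to 0.5944.
P(Orthorana | evidence) = 0.0154 / 0.5944 ≈ 0.026
P(Neosoma | evidence) = 0.315 / 0.5944 ≈ 0.530
P(Kerasaurus | evidence) = 0.156 / 0.5944 ≈ 0.262
P(Junirana | evidence) = 0.108 / 0.5944 ≈ 0.182

0.026, 0.530, 0.262, 0.182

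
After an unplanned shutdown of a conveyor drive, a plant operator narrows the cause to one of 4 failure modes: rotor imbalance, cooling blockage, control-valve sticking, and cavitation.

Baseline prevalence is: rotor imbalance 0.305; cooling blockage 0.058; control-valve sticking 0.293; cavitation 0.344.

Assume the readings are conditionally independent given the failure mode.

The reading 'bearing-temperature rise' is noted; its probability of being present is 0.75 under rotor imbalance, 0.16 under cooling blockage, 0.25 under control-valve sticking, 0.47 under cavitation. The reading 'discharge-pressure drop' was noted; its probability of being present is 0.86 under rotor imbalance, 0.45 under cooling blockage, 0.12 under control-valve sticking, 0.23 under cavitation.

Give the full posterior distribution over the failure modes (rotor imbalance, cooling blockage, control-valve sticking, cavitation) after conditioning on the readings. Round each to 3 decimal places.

0.797, 0.017, 0.036, 0.151

Multiply each prior by the joint likelihood of the reading pattern:
  rotor imbalance: 0.305 × 0.75 × 0.86 = 0.19673
  cooling blockage: 0.058 × 0.16 × 0.45 = 0.004176
  control-valve sticking: 0.293 × 0.25 × 0.12 = 0.00879
  cavitation: 0.344 × 0.47 × 0.23 = 0.037186
Marginal likelihood of the evidence = 0.24688.
P(rotor imbalance | evidence) = 0.19673 / 0.24688 ≈ 0.797
P(cooling blockage | evidence) = 0.004176 / 0.24688 ≈ 0.017
P(control-valve sticking | evidence) = 0.00879 / 0.24688 ≈ 0.036
P(cavitation | evidence) = 0.037186 / 0.24688 ≈ 0.151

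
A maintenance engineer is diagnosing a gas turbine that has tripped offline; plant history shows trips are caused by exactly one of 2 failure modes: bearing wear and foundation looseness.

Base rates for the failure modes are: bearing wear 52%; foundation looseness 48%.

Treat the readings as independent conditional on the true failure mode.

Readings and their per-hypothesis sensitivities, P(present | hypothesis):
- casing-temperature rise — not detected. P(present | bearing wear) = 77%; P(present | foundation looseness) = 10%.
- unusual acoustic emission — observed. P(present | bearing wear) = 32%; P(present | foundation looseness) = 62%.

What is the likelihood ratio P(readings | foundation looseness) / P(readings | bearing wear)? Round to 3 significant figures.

7.58

Take the product of per-reading likelihoods under each hypothesis (using 1 − P(present | H) for each absent reading), then divide.
  foundation looseness: (1 − 0.10) × 0.62 = 0.558
  bearing wear: (1 − 0.77) × 0.32 = 0.0736
Bayes factor = 0.558 / 0.0736 ≈ 7.58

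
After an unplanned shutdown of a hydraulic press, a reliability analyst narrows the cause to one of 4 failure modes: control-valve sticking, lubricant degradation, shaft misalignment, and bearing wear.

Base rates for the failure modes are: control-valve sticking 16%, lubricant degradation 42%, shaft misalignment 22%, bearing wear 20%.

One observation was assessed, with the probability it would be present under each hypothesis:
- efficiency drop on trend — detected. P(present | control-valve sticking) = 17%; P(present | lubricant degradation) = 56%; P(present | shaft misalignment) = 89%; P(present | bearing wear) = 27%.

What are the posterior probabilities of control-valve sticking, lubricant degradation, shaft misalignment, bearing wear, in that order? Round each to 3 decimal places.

For each hypothesis, the unnormalized posterior weight is prior × likelihood:
  control-valve sticking: 0.16 × 0.17 = 0.0272
  lubricant degradation: 0.42 × 0.56 = 0.2352
  shaft misalignment: 0.22 × 0.89 = 0.1958
  bearing wear: 0.20 × 0.27 = 0.054
The unnormalized weights sum to 0.5122.
P(control-valve sticking | evidence) = 0.0272 / 0.5122 ≈ 0.053
P(lubricant degradation | evidence) = 0.2352 / 0.5122 ≈ 0.459
P(shaft misalignment | evidence) = 0.1958 / 0.5122 ≈ 0.382
P(bearing wear | evidence) = 0.054 / 0.5122 ≈ 0.105

0.053, 0.459, 0.382, 0.105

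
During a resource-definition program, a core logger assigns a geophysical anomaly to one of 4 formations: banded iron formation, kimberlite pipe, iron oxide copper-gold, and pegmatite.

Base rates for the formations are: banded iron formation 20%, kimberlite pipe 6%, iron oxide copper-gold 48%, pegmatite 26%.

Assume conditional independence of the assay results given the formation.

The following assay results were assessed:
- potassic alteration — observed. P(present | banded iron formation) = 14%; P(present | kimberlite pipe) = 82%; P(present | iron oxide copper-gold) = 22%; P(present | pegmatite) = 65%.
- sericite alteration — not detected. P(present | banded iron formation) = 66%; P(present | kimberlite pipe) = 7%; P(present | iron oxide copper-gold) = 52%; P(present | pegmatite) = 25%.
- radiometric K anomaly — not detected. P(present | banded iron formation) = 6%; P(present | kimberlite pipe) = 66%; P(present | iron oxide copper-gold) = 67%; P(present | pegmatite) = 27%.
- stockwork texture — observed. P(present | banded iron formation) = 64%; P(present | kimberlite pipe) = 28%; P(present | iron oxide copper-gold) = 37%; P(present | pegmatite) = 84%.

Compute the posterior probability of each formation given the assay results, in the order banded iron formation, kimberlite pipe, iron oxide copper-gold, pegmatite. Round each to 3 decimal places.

By Bayes' rule with conditional independence, the unnormalized weight for each hypothesis is prior × ∏ likelihoods (using 1 − P(present | H) for each absent assay result):
  banded iron formation: 0.20 × 0.14 × (1 − 0.66) × (1 − 0.06) × 0.64 = 0.0057272
  kimberlite pipe: 0.06 × 0.82 × (1 − 0.07) × (1 − 0.66) × 0.28 = 0.004356
  iron oxide copper-gold: 0.48 × 0.22 × (1 − 0.52) × (1 − 0.67) × 0.37 = 0.006189
  pegmatite: 0.26 × 0.65 × (1 − 0.25) × (1 − 0.27) × 0.84 = 0.077723
Normalizing constant Z = 0.0057272 + 0.004356 + 0.006189 + 0.077723 = 0.093995.
P(banded iron formation | evidence) = 0.0057272 / 0.093995 ≈ 0.061
P(kimberlite pipe | evidence) = 0.004356 / 0.093995 ≈ 0.046
P(iron oxide copper-gold | evidence) = 0.006189 / 0.093995 ≈ 0.066
P(pegmatite | evidence) = 0.077723 / 0.093995 ≈ 0.827

0.061, 0.046, 0.066, 0.827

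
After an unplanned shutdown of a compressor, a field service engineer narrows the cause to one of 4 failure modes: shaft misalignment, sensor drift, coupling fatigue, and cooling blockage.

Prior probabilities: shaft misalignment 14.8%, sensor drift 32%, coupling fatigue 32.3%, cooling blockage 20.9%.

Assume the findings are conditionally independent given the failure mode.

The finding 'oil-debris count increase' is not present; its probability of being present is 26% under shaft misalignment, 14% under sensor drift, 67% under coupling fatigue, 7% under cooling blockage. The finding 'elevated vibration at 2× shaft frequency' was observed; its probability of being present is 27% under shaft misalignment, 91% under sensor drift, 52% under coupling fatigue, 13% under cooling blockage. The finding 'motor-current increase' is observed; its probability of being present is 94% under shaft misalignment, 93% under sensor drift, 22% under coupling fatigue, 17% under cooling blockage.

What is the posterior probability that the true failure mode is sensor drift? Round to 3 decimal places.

0.840

For each hypothesis, the unnormalized posterior weight is prior × product of the finding likelihoods (using 1 − P(present | H) for each absent finding):
  shaft misalignment: 0.148 × (1 − 0.26) × 0.27 × 0.94 = 0.027796
  sensor drift: 0.320 × (1 − 0.14) × 0.91 × 0.93 = 0.2329
  coupling fatigue: 0.323 × (1 − 0.67) × 0.52 × 0.22 = 0.012194
  cooling blockage: 0.209 × (1 − 0.07) × 0.13 × 0.17 = 0.0042956
The unnormalized weights sum to 0.27719.
P(sensor drift | evidence) = 0.2329 / 0.27719 ≈ 0.840.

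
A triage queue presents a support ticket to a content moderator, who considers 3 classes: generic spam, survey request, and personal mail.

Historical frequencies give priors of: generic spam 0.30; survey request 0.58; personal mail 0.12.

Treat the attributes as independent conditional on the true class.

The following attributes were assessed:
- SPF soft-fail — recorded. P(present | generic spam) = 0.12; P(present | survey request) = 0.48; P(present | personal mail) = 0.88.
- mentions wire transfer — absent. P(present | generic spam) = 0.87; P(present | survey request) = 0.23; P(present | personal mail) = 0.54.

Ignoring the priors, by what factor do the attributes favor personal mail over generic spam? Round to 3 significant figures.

25.9

Joint likelihood of the attribute pattern under each hypothesis (using 1 − P(present | H) for each absent attribute):
  personal mail: 0.88 × (1 − 0.54) = 0.4048
  generic spam: 0.12 × (1 − 0.87) = 0.0156
Bayes factor = 0.4048 / 0.0156 ≈ 25.9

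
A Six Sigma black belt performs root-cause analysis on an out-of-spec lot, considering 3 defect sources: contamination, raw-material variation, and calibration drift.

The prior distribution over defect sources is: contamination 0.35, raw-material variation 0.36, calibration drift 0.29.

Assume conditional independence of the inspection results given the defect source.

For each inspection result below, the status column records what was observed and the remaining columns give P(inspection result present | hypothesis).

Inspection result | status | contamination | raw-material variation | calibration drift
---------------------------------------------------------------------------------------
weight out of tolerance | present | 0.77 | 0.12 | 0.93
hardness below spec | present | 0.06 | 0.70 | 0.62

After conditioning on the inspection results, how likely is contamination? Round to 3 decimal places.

0.076

For each hypothesis, the unnormalized posterior weight is prior × product of the inspection result likelihoods:
  contamination: 0.35 × 0.77 × 0.06 = 0.01617
  raw-material variation: 0.36 × 0.12 × 0.70 = 0.03024
  calibration drift: 0.29 × 0.93 × 0.62 = 0.16721
Normalizing constant Z = 0.01617 + 0.03024 + 0.16721 = 0.21362.
P(contamination | evidence) = 0.01617 / 0.21362 ≈ 0.076.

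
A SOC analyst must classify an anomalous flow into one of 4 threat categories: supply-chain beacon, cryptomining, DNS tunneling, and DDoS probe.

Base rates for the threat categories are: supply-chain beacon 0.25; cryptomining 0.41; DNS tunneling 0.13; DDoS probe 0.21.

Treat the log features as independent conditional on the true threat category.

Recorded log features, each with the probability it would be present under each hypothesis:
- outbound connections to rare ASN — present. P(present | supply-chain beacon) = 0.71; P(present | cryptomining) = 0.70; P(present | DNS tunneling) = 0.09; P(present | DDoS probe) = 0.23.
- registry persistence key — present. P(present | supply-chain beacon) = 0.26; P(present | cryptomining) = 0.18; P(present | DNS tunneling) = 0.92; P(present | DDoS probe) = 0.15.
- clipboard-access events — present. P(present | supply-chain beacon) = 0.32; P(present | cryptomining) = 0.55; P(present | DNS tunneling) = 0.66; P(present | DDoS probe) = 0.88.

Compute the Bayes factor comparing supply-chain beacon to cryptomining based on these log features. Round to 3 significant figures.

0.852

Joint likelihood of the log feature pattern under each hypothesis:
  supply-chain beacon: 0.71 × 0.26 × 0.32 = 0.059072
  cryptomining: 0.70 × 0.18 × 0.55 = 0.0693
Bayes factor = 0.059072 / 0.0693 ≈ 0.852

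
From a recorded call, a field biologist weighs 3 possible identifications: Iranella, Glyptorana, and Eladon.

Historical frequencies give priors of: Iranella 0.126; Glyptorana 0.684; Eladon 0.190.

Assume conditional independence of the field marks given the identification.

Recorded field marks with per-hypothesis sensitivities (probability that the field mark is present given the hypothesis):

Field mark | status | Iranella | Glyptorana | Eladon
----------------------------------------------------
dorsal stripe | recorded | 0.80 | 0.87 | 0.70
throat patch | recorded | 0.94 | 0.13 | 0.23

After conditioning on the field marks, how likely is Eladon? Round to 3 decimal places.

0.151

For each hypothesis, the unnormalized posterior weight is prior × product of the field mark likelihoods:
  Iranella: 0.126 × 0.80 × 0.94 = 0.094752
  Glyptorana: 0.684 × 0.87 × 0.13 = 0.07736
  Eladon: 0.190 × 0.70 × 0.23 = 0.03059
Normalizing constant Z = 0.094752 + 0.07736 + 0.03059 = 0.2027.
P(Eladon | evidence) = 0.03059 / 0.2027 ≈ 0.151.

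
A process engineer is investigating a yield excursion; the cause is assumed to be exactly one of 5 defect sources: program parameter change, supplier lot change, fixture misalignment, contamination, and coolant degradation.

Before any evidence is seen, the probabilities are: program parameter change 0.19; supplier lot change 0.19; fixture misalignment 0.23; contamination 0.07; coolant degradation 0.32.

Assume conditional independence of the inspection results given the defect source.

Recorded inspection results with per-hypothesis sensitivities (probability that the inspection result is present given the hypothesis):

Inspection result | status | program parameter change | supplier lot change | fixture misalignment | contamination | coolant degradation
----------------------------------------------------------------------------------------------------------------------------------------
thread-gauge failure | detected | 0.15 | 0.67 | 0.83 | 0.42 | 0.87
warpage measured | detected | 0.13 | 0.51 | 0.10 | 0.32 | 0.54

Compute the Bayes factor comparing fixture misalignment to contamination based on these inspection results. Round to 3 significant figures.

Take the product of per-inspection result likelihoods under each hypothesis, then divide.
  fixture misalignment: 0.83 × 0.10 = 0.083
  contamination: 0.42 × 0.32 = 0.1344
Bayes factor = 0.083 / 0.1344 ≈ 0.618

0.618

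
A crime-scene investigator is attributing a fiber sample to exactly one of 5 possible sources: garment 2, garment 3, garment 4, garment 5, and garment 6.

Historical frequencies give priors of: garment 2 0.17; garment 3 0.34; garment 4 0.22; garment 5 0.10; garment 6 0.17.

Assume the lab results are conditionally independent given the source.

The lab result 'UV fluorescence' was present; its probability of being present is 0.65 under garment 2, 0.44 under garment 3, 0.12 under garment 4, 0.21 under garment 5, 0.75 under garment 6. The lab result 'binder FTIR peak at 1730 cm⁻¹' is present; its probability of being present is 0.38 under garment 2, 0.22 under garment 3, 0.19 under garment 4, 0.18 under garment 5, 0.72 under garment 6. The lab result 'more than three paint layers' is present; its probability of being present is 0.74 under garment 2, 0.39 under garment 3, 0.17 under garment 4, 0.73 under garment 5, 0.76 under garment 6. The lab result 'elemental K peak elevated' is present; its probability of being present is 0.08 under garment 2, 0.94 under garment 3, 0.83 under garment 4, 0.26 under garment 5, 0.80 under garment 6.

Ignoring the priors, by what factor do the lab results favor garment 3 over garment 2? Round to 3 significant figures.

2.43

The Bayes factor is the ratio of the joint likelihoods of the lab result pattern under the two hypotheses.
  garment 3: 0.44 × 0.22 × 0.39 × 0.94 = 0.035487
  garment 2: 0.65 × 0.38 × 0.74 × 0.08 = 0.014622
Bayes factor = 0.035487 / 0.014622 ≈ 2.43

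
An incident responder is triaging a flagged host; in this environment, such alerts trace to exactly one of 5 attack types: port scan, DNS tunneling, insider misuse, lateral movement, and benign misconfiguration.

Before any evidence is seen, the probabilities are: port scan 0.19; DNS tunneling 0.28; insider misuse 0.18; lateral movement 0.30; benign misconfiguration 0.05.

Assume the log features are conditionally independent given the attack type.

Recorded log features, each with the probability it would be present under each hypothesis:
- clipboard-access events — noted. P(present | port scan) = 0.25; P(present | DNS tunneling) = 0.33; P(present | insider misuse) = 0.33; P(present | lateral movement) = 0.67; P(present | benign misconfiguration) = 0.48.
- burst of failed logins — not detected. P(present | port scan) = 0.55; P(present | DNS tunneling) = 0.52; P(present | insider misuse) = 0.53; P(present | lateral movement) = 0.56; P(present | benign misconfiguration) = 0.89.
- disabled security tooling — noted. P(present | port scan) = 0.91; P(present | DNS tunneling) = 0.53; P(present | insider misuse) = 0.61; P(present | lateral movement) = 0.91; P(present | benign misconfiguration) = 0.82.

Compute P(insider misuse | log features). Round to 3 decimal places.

By Bayes' rule with conditional independence, the unnormalized weight for each hypothesis is prior × ∏ likelihoods (using 1 − P(present | H) for each absent log feature):
  port scan: 0.19 × 0.25 × (1 − 0.55) × 0.91 = 0.019451
  DNS tunneling: 0.28 × 0.33 × (1 − 0.52) × 0.53 = 0.023507
  insider misuse: 0.18 × 0.33 × (1 − 0.53) × 0.61 = 0.01703
  lateral movement: 0.30 × 0.67 × (1 − 0.56) × 0.91 = 0.08048
  benign misconfiguration: 0.05 × 0.48 × (1 − 0.89) × 0.82 = 0.0021648
The unnormalized weights sum to 0.14263.
P(insider misuse | evidence) = 0.01703 / 0.14263 ≈ 0.119.

0.119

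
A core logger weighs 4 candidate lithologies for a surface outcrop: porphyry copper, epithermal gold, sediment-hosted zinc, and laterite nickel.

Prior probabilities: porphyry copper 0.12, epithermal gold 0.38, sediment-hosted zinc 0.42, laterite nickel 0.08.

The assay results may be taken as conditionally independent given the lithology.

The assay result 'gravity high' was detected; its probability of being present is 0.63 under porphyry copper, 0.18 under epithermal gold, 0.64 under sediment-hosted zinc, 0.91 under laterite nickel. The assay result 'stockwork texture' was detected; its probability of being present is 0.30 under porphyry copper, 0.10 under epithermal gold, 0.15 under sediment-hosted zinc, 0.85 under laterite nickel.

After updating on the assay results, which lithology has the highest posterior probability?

laterite nickel

By Bayes' rule with conditional independence, the unnormalized weight for each hypothesis is prior × ∏ likelihoods:
  porphyry copper: 0.12 × 0.63 × 0.30 = 0.02268
  epithermal gold: 0.38 × 0.18 × 0.10 = 0.00684
  sediment-hosted zinc: 0.42 × 0.64 × 0.15 = 0.04032
  laterite nickel: 0.08 × 0.91 × 0.85 = 0.06188
The unnormalized weights sum to 0.13172.
P(porphyry copper | evidence) ≈ 0.02268 / 0.13172 ≈ 0.172
P(epithermal gold | evidence) ≈ 0.00684 / 0.13172 ≈ 0.052
P(sediment-hosted zinc | evidence) ≈ 0.04032 / 0.13172 ≈ 0.306
P(laterite nickel | evidence) ≈ 0.06188 / 0.13172 ≈ 0.470
The largest is 0.470, so laterite nickel is most probable.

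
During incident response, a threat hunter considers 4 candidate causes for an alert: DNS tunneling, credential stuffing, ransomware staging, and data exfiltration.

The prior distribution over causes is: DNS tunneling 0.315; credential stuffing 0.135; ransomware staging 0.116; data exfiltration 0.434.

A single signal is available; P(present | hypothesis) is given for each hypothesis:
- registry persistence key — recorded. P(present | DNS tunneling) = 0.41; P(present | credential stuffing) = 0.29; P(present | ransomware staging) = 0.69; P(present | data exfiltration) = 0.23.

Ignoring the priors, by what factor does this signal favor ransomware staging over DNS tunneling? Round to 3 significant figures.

1.68

Likelihood of this signal under each hypothesis:
  ransomware staging: 0.69
  DNS tunneling: 0.41
Bayes factor = 0.69 / 0.41 ≈ 1.68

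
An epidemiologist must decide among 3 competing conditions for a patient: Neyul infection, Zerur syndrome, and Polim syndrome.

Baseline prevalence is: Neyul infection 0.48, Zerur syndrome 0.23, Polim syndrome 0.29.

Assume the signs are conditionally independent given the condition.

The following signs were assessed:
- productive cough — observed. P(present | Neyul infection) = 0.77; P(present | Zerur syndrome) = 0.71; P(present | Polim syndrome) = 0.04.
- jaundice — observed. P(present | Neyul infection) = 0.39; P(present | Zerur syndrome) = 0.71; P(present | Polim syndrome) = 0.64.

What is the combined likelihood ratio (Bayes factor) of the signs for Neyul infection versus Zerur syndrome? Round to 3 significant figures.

0.596

The Bayes factor is the ratio of the joint likelihoods of the sign pattern under the two hypotheses.
  Neyul infection: 0.77 × 0.39 = 0.3003
  Zerur syndrome: 0.71 × 0.71 = 0.5041
Bayes factor = 0.3003 / 0.5041 ≈ 0.596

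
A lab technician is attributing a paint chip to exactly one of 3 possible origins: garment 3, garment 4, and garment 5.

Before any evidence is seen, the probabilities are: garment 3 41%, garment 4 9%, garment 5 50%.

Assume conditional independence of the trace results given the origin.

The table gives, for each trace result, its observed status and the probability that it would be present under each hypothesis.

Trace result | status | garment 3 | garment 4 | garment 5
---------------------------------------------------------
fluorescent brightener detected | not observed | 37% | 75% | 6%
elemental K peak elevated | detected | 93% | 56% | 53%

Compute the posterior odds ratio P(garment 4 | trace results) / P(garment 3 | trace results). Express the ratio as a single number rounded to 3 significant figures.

0.0525

The normalizing constant cancels in an odds ratio, so compute prior × likelihood for the two hypotheses only (using 1 − P(present | H) for each absent trace result):
  garment 4: 0.09 × (1 − 0.75) × 0.56 = 0.0126
  garment 3: 0.41 × (1 − 0.37) × 0.93 = 0.24022
Posterior odds = 0.0126 / 0.24022 ≈ 0.0525.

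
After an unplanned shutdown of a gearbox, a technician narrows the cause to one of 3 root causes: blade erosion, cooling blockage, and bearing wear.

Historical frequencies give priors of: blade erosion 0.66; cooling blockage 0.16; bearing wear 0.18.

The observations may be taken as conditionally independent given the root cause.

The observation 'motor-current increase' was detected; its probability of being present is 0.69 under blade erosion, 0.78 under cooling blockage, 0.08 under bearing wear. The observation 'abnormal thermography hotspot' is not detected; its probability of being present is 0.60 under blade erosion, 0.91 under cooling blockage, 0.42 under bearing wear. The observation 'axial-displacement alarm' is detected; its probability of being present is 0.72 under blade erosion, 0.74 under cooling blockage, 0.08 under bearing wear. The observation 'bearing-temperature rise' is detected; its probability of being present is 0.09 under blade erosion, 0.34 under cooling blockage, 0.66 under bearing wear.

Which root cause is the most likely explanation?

blade erosion

Multiply each prior by the joint likelihood of the evidence pattern (using 1 − P(present | H) for each absent observation):
  blade erosion: 0.66 × 0.69 × (1 − 0.60) × 0.72 × 0.09 = 0.011804
  cooling blockage: 0.16 × 0.78 × (1 − 0.91) × 0.74 × 0.34 = 0.002826
  bearing wear: 0.18 × 0.08 × (1 − 0.42) × 0.08 × 0.66 = 0.00044099
Normalizing constant Z = 0.011804 + 0.002826 + 0.00044099 = 0.015071.
P(blade erosion | evidence) ≈ 0.011804 / 0.015071 ≈ 0.783
P(cooling blockage | evidence) ≈ 0.002826 / 0.015071 ≈ 0.188
P(bearing wear | evidence) ≈ 0.00044099 / 0.015071 ≈ 0.029
The largest is 0.783, so blade erosion is most probable.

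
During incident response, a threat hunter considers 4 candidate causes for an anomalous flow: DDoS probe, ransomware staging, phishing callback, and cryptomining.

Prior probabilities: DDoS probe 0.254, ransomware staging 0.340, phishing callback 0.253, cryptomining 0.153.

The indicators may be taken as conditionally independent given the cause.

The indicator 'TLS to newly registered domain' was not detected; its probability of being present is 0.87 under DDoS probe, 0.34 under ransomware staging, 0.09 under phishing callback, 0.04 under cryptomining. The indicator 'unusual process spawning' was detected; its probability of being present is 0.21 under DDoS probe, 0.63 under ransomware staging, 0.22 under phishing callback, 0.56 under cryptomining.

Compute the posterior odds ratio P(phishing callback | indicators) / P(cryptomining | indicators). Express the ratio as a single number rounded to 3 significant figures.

Unnormalized posterior weight (prior times the indicator likelihoods) for each of the two hypotheses (using 1 − P(present | H) for each absent indicator):
  phishing callback: 0.253 × (1 − 0.09) × 0.22 = 0.050651
  cryptomining: 0.153 × (1 − 0.04) × 0.56 = 0.082253
Odds(phishing callback : cryptomining) = 0.050651 / 0.082253 ≈ 0.616.

0.616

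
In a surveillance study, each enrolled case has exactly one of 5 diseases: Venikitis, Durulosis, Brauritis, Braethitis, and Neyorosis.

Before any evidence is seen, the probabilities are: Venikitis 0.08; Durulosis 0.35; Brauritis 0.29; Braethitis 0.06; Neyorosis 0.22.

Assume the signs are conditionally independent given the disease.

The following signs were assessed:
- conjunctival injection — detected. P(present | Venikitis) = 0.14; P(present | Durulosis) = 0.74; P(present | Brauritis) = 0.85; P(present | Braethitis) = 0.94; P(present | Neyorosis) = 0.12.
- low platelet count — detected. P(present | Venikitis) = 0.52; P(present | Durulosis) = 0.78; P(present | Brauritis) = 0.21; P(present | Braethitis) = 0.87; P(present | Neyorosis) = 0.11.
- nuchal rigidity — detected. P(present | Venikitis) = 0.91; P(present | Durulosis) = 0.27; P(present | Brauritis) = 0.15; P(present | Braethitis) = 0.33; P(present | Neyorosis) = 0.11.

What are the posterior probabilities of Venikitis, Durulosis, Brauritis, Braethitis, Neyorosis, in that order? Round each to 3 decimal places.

For each hypothesis, the unnormalized posterior weight is prior × product of the sign likelihoods:
  Venikitis: 0.08 × 0.14 × 0.52 × 0.91 = 0.0052998
  Durulosis: 0.35 × 0.74 × 0.78 × 0.27 = 0.054545
  Brauritis: 0.29 × 0.85 × 0.21 × 0.15 = 0.0077647
  Braethitis: 0.06 × 0.94 × 0.87 × 0.33 = 0.016192
  Neyorosis: 0.22 × 0.12 × 0.11 × 0.11 = 0.00031944
The unnormalized weights sum to 0.084122.
P(Venikitis | evidence) = 0.0052998 / 0.084122 ≈ 0.063
P(Durulosis | evidence) = 0.054545 / 0.084122 ≈ 0.648
P(Brauritis | evidence) = 0.0077647 / 0.084122 ≈ 0.092
P(Braethitis | evidence) = 0.016192 / 0.084122 ≈ 0.192
P(Neyorosis | evidence) = 0.00031944 / 0.084122 ≈ 0.004

0.063, 0.648, 0.092, 0.192, 0.004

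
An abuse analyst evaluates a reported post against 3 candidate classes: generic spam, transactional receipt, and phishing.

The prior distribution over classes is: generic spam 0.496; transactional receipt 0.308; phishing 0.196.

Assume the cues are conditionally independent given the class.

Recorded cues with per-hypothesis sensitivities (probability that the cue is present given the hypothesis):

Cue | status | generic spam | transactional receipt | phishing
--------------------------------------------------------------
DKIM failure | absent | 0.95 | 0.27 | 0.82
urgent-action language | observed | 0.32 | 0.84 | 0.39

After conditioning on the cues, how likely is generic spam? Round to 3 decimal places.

By Bayes' rule with conditional independence, the unnormalized weight for each hypothesis is prior × ∏ likelihoods (using 1 − P(present | H) for each absent cue):
  generic spam: 0.496 × (1 − 0.95) × 0.32 = 0.007936
  transactional receipt: 0.308 × (1 − 0.27) × 0.84 = 0.18887
  phishing: 0.196 × (1 − 0.82) × 0.39 = 0.013759
The unnormalized weights sum to 0.21056.
P(generic spam | evidence) = 0.007936 / 0.21056 ≈ 0.038.

0.038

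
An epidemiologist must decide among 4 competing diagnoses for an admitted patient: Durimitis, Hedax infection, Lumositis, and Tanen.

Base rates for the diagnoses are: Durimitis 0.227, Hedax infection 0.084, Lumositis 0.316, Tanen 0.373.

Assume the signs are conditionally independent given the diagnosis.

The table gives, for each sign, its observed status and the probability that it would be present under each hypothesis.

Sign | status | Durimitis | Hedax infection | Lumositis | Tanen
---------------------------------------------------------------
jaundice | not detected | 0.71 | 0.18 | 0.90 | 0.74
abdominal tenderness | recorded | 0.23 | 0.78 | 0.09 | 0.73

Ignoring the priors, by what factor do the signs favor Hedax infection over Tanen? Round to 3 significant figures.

Take the product of per-sign likelihoods under each hypothesis (using 1 − P(present | H) for each absent sign), then divide.
  Hedax infection: (1 − 0.18) × 0.78 = 0.6396
  Tanen: (1 − 0.74) × 0.73 = 0.1898
Bayes factor = 0.6396 / 0.1898 ≈ 3.37

3.37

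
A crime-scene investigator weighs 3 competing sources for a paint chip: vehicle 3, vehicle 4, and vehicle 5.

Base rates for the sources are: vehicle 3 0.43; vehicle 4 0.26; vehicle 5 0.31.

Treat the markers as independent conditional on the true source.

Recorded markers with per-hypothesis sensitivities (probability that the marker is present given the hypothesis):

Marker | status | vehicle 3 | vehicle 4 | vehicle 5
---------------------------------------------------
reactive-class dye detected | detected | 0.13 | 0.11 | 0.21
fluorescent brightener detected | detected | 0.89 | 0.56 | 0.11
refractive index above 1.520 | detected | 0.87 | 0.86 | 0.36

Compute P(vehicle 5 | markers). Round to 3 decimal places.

0.043

Multiply each prior by the joint likelihood of the marker pattern:
  vehicle 3: 0.43 × 0.13 × 0.89 × 0.87 = 0.043283
  vehicle 4: 0.26 × 0.11 × 0.56 × 0.86 = 0.013774
  vehicle 5: 0.31 × 0.21 × 0.11 × 0.36 = 0.002578
Normalizing constant Z = 0.043283 + 0.013774 + 0.002578 = 0.059635.
P(vehicle 5 | evidence) = 0.002578 / 0.059635 ≈ 0.043.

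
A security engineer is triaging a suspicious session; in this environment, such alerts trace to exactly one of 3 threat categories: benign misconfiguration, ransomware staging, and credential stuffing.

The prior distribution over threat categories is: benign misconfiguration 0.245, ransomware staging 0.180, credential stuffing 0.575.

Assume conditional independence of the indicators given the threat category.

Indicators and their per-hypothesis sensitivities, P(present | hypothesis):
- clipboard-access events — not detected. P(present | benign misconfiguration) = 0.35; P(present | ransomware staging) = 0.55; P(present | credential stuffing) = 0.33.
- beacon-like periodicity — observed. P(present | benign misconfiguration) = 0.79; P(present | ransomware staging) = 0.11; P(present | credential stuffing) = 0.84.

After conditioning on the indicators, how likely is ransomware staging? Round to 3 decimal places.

For each hypothesis, the unnormalized posterior weight is prior × product of the indicator likelihoods (using 1 − P(present | H) for each absent indicator):
  benign misconfiguration: 0.245 × (1 − 0.35) × 0.79 = 0.12581
  ransomware staging: 0.180 × (1 − 0.55) × 0.11 = 0.00891
  credential stuffing: 0.575 × (1 − 0.33) × 0.84 = 0.32361
The unnormalized weights sum to 0.45833.
P(ransomware staging | evidence) = 0.00891 / 0.45833 ≈ 0.019.

0.019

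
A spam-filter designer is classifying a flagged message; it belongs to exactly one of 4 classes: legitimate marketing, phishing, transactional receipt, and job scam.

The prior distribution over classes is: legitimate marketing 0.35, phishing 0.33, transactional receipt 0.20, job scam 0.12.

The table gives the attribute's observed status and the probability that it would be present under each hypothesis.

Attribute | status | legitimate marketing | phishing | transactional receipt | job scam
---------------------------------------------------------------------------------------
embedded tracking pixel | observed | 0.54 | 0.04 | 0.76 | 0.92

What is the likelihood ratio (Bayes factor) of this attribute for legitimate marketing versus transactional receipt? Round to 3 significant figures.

0.711

The Bayes factor is the ratio of the two likelihoods.
  legitimate marketing: 0.54
  transactional receipt: 0.76
Bayes factor = 0.54 / 0.76 ≈ 0.711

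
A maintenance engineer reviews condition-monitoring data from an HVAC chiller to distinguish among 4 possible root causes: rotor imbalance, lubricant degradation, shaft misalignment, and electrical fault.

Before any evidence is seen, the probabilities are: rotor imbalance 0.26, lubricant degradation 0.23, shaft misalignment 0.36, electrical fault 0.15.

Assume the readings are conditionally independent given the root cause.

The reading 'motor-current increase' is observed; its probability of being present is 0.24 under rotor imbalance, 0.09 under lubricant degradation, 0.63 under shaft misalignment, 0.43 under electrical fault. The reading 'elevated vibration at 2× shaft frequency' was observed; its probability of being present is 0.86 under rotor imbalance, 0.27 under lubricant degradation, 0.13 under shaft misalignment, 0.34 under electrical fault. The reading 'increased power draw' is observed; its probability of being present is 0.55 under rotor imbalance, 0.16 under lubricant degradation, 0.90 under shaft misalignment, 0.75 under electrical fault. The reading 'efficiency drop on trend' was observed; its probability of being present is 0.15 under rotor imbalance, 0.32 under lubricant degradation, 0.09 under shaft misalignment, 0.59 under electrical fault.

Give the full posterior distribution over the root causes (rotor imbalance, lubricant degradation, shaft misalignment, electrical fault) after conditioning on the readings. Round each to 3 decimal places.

0.263, 0.017, 0.142, 0.577

By Bayes' rule with conditional independence, the unnormalized weight for each hypothesis is prior × ∏ likelihoods:
  rotor imbalance: 0.26 × 0.24 × 0.86 × 0.55 × 0.15 = 0.0044273
  lubricant degradation: 0.23 × 0.09 × 0.27 × 0.16 × 0.32 = 0.00028616
  shaft misalignment: 0.36 × 0.63 × 0.13 × 0.90 × 0.09 = 0.0023882
  electrical fault: 0.15 × 0.43 × 0.34 × 0.75 × 0.59 = 0.009704
Marginal likelihood of the evidence = 0.016806.
P(rotor imbalance | evidence) = 0.0044273 / 0.016806 ≈ 0.263
P(lubricant degradation | evidence) = 0.00028616 / 0.016806 ≈ 0.017
P(shaft misalignment | evidence) = 0.0023882 / 0.016806 ≈ 0.142
P(electrical fault | evidence) = 0.009704 / 0.016806 ≈ 0.577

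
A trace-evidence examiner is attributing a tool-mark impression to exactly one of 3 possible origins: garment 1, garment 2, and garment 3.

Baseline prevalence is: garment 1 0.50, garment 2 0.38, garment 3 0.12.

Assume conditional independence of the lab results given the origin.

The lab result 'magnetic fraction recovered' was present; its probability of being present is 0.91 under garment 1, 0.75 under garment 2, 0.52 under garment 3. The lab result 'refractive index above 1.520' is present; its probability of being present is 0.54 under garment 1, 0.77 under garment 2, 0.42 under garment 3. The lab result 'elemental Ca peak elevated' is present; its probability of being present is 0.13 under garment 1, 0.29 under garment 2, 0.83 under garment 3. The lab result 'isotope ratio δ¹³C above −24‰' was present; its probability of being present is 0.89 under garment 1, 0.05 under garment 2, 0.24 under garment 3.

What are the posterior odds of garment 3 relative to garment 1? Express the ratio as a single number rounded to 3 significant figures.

0.184

The normalizing constant cancels in an odds ratio, so compute prior × likelihood for the two hypotheses only:
  garment 3: 0.12 × 0.52 × 0.42 × 0.83 × 0.24 = 0.0052206
  garment 1: 0.50 × 0.91 × 0.54 × 0.13 × 0.89 = 0.028427
Posterior odds = 0.0052206 / 0.028427 ≈ 0.184.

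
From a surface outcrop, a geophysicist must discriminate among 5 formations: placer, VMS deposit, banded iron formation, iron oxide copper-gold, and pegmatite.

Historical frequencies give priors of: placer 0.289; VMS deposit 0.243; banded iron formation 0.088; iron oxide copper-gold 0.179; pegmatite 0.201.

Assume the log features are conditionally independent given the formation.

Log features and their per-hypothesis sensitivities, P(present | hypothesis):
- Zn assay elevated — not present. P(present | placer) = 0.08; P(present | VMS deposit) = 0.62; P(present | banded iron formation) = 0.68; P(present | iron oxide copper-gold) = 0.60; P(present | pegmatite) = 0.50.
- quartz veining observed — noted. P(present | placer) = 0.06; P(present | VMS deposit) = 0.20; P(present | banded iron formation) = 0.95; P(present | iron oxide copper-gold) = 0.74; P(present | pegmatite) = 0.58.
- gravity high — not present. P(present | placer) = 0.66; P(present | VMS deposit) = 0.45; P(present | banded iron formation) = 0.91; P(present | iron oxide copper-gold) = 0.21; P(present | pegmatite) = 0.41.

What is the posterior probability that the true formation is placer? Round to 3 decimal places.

0.058

For each hypothesis, the unnormalized posterior weight is prior × product of the log feature likelihoods (using 1 − P(present | H) for each absent log feature):
  placer: 0.289 × (1 − 0.08) × 0.06 × (1 − 0.66) = 0.005424
  VMS deposit: 0.243 × (1 − 0.62) × 0.20 × (1 − 0.45) = 0.010157
  banded iron formation: 0.088 × (1 − 0.68) × 0.95 × (1 − 0.91) = 0.0024077
  iron oxide copper-gold: 0.179 × (1 − 0.60) × 0.74 × (1 − 0.21) = 0.041857
  pegmatite: 0.201 × (1 − 0.50) × 0.58 × (1 − 0.41) = 0.034391
Normalizing constant Z = 0.005424 + 0.010157 + 0.0024077 + 0.041857 + 0.034391 = 0.094237.
P(placer | evidence) = 0.005424 / 0.094237 ≈ 0.058.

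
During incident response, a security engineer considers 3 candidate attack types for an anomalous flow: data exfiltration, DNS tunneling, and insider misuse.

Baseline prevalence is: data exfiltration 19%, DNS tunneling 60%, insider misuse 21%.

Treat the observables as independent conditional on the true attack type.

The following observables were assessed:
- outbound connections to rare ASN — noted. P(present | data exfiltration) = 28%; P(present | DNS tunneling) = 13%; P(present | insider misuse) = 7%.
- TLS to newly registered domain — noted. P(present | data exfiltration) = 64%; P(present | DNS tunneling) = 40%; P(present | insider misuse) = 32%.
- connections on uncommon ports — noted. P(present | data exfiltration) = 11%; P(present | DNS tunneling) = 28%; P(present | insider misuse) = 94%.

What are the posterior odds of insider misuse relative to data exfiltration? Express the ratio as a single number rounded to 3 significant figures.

Unnormalized posterior weight (prior times the observable likelihoods) for each of the two hypotheses:
  insider misuse: 0.21 × 0.07 × 0.32 × 0.94 = 0.0044218
  data exfiltration: 0.19 × 0.28 × 0.64 × 0.11 = 0.0037453
Odds(insider misuse : data exfiltration) = 0.0044218 / 0.0037453 ≈ 1.18.

1.18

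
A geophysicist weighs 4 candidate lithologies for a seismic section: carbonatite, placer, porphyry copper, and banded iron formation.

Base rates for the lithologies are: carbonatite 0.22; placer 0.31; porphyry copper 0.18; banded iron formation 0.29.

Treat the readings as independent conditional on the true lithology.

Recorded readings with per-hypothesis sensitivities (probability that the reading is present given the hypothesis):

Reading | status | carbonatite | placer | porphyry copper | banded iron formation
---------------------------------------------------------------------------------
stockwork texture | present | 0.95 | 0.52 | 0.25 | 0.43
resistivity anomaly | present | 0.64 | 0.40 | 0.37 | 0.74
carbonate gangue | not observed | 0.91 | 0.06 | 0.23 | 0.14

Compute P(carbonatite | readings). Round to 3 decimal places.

0.073

For each hypothesis, the unnormalized posterior weight is prior × product of the reading likelihoods (using 1 − P(present | H) for each absent reading):
  carbonatite: 0.22 × 0.95 × 0.64 × (1 − 0.91) = 0.012038
  placer: 0.31 × 0.52 × 0.40 × (1 − 0.06) = 0.060611
  porphyry copper: 0.18 × 0.25 × 0.37 × (1 − 0.23) = 0.01282
  banded iron formation: 0.29 × 0.43 × 0.74 × (1 − 0.14) = 0.079359
Normalizing constant Z = 0.012038 + 0.060611 + 0.01282 + 0.079359 = 0.16483.
P(carbonatite | evidence) = 0.012038 / 0.16483 ≈ 0.073.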